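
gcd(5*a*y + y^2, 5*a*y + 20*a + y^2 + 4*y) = 5*a + y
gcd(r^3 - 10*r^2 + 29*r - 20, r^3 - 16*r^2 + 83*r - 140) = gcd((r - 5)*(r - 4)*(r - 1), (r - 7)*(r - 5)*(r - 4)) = r^2 - 9*r + 20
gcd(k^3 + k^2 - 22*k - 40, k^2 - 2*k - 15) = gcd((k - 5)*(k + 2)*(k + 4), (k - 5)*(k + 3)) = k - 5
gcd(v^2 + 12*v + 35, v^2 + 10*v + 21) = v + 7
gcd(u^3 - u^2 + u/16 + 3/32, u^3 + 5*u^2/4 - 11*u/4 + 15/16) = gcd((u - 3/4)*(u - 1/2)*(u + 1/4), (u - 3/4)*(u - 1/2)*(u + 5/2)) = u^2 - 5*u/4 + 3/8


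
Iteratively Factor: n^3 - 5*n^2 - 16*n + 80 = (n - 5)*(n^2 - 16) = (n - 5)*(n - 4)*(n + 4)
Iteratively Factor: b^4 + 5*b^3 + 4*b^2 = (b)*(b^3 + 5*b^2 + 4*b) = b*(b + 1)*(b^2 + 4*b) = b*(b + 1)*(b + 4)*(b)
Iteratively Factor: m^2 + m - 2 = (m - 1)*(m + 2)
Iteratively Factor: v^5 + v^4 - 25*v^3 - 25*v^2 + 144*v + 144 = (v - 3)*(v^4 + 4*v^3 - 13*v^2 - 64*v - 48) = (v - 3)*(v + 4)*(v^3 - 13*v - 12) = (v - 4)*(v - 3)*(v + 4)*(v^2 + 4*v + 3) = (v - 4)*(v - 3)*(v + 3)*(v + 4)*(v + 1)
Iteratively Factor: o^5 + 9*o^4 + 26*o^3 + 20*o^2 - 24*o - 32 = (o + 2)*(o^4 + 7*o^3 + 12*o^2 - 4*o - 16) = (o + 2)^2*(o^3 + 5*o^2 + 2*o - 8) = (o + 2)^2*(o + 4)*(o^2 + o - 2) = (o + 2)^3*(o + 4)*(o - 1)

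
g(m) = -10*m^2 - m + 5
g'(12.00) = -241.00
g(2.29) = -49.73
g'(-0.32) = 5.40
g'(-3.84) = 75.80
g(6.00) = -361.00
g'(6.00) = -121.00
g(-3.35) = -103.88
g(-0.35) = 4.12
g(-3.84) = -138.62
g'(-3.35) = 66.00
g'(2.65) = -54.00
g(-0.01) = 5.01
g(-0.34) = 4.18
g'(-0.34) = 5.80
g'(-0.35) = 6.00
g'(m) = -20*m - 1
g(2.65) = -67.88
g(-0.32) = 4.30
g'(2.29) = -46.80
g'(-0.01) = -0.80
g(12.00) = -1447.00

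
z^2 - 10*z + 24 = (z - 6)*(z - 4)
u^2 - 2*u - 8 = (u - 4)*(u + 2)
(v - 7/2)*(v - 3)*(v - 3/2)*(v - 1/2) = v^4 - 17*v^3/2 + 97*v^2/4 - 207*v/8 + 63/8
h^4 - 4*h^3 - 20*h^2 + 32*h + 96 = (h - 6)*(h + 2)*(h - 2*sqrt(2))*(h + 2*sqrt(2))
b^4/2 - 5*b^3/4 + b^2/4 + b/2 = b*(b/2 + 1/4)*(b - 2)*(b - 1)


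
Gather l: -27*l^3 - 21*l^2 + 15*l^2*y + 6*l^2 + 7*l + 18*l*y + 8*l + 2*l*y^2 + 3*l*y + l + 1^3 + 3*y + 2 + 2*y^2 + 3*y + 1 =-27*l^3 + l^2*(15*y - 15) + l*(2*y^2 + 21*y + 16) + 2*y^2 + 6*y + 4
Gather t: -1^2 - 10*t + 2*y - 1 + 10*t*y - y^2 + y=t*(10*y - 10) - y^2 + 3*y - 2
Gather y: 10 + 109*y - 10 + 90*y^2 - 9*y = 90*y^2 + 100*y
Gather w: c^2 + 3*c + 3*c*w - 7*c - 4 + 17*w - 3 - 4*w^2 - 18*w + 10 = c^2 - 4*c - 4*w^2 + w*(3*c - 1) + 3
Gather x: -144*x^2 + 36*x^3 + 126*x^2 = 36*x^3 - 18*x^2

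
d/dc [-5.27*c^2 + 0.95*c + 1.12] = 0.95 - 10.54*c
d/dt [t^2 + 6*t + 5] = 2*t + 6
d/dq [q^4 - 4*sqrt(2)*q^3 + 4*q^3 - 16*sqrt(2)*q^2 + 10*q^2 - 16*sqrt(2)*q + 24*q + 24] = 4*q^3 - 12*sqrt(2)*q^2 + 12*q^2 - 32*sqrt(2)*q + 20*q - 16*sqrt(2) + 24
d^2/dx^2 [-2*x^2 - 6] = -4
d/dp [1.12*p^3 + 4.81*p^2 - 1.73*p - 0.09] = 3.36*p^2 + 9.62*p - 1.73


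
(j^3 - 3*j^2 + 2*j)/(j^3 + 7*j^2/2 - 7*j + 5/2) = 2*j*(j - 2)/(2*j^2 + 9*j - 5)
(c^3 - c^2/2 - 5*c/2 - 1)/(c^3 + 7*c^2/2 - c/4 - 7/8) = 4*(c^2 - c - 2)/(4*c^2 + 12*c - 7)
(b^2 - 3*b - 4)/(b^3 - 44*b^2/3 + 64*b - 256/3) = 3*(b + 1)/(3*b^2 - 32*b + 64)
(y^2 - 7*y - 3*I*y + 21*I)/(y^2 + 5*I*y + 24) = (y - 7)/(y + 8*I)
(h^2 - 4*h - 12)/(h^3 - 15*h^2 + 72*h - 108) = (h + 2)/(h^2 - 9*h + 18)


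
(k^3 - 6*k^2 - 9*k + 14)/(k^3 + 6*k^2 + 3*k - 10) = (k - 7)/(k + 5)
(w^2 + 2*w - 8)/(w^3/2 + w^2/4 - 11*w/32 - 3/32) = 32*(w^2 + 2*w - 8)/(16*w^3 + 8*w^2 - 11*w - 3)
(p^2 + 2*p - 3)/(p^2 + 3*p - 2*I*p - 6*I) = (p - 1)/(p - 2*I)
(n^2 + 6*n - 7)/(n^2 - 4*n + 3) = (n + 7)/(n - 3)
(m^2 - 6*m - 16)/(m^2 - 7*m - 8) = (m + 2)/(m + 1)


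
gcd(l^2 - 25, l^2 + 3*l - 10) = l + 5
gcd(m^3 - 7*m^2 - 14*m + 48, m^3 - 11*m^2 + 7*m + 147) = m + 3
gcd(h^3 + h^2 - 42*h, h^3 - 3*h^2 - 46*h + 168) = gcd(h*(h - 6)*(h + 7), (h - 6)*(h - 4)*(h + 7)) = h^2 + h - 42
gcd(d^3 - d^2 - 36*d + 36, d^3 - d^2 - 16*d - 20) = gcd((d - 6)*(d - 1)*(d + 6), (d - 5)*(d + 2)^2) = 1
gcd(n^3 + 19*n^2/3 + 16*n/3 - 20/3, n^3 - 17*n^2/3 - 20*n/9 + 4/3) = 1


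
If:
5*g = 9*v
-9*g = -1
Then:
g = 1/9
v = 5/81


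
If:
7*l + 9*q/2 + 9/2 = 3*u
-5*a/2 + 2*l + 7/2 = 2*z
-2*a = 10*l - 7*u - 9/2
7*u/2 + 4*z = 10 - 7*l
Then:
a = 133/64 - z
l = 217/256 - z/4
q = -5*z/126 - 12451/8064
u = 1041/896 - 9*z/14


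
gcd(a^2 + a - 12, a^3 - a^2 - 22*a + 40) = 1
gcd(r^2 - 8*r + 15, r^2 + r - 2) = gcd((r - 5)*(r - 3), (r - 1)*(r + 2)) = 1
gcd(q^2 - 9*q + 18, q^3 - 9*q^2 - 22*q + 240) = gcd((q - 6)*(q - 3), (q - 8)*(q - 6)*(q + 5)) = q - 6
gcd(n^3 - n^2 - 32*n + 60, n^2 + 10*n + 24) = n + 6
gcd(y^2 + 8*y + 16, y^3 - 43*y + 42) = 1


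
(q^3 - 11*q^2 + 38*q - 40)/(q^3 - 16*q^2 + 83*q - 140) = (q - 2)/(q - 7)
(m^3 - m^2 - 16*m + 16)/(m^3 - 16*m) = (m - 1)/m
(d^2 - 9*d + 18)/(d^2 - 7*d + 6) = (d - 3)/(d - 1)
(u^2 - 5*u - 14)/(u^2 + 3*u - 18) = (u^2 - 5*u - 14)/(u^2 + 3*u - 18)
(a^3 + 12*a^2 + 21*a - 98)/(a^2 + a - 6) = (a^2 + 14*a + 49)/(a + 3)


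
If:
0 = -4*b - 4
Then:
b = -1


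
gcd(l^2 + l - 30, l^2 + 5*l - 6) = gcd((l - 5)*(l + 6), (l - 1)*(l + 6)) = l + 6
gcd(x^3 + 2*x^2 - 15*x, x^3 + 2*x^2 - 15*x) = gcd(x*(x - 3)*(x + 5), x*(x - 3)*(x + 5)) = x^3 + 2*x^2 - 15*x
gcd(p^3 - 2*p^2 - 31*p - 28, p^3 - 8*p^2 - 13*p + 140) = p^2 - 3*p - 28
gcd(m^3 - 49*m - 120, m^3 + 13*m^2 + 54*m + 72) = m + 3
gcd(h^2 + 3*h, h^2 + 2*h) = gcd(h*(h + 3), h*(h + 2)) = h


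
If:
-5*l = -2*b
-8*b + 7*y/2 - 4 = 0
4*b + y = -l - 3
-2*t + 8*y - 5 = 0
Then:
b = -145/234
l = -29/117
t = -841/234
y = -32/117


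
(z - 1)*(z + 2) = z^2 + z - 2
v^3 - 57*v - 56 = (v - 8)*(v + 1)*(v + 7)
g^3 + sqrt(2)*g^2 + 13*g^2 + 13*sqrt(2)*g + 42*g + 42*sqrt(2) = (g + 6)*(g + 7)*(g + sqrt(2))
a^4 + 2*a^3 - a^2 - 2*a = a*(a - 1)*(a + 1)*(a + 2)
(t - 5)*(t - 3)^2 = t^3 - 11*t^2 + 39*t - 45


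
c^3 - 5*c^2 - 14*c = c*(c - 7)*(c + 2)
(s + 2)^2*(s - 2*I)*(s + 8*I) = s^4 + 4*s^3 + 6*I*s^3 + 20*s^2 + 24*I*s^2 + 64*s + 24*I*s + 64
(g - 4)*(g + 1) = g^2 - 3*g - 4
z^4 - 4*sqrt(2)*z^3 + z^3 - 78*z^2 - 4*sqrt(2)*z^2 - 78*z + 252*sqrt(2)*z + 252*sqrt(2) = (z + 1)*(z - 7*sqrt(2))*(z - 3*sqrt(2))*(z + 6*sqrt(2))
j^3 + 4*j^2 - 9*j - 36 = (j - 3)*(j + 3)*(j + 4)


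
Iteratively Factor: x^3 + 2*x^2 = (x)*(x^2 + 2*x) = x*(x + 2)*(x)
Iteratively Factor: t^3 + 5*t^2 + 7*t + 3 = (t + 1)*(t^2 + 4*t + 3) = (t + 1)*(t + 3)*(t + 1)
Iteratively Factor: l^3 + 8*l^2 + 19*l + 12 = (l + 1)*(l^2 + 7*l + 12) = (l + 1)*(l + 4)*(l + 3)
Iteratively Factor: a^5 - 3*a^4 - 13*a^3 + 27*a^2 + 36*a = (a + 3)*(a^4 - 6*a^3 + 5*a^2 + 12*a) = (a - 3)*(a + 3)*(a^3 - 3*a^2 - 4*a) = a*(a - 3)*(a + 3)*(a^2 - 3*a - 4) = a*(a - 3)*(a + 1)*(a + 3)*(a - 4)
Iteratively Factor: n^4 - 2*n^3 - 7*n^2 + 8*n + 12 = (n - 3)*(n^3 + n^2 - 4*n - 4) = (n - 3)*(n - 2)*(n^2 + 3*n + 2) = (n - 3)*(n - 2)*(n + 2)*(n + 1)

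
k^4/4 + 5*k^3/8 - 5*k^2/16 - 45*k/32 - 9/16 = (k/4 + 1/2)*(k - 3/2)*(k + 1/2)*(k + 3/2)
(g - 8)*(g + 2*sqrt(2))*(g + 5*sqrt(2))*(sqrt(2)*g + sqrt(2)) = sqrt(2)*g^4 - 7*sqrt(2)*g^3 + 14*g^3 - 98*g^2 + 12*sqrt(2)*g^2 - 140*sqrt(2)*g - 112*g - 160*sqrt(2)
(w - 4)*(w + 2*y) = w^2 + 2*w*y - 4*w - 8*y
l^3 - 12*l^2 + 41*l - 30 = (l - 6)*(l - 5)*(l - 1)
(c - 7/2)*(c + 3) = c^2 - c/2 - 21/2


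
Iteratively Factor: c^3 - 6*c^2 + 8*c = (c)*(c^2 - 6*c + 8) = c*(c - 4)*(c - 2)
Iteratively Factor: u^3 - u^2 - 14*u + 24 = (u + 4)*(u^2 - 5*u + 6) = (u - 2)*(u + 4)*(u - 3)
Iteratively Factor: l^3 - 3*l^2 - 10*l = (l + 2)*(l^2 - 5*l) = l*(l + 2)*(l - 5)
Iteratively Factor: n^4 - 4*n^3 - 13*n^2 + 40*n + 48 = (n - 4)*(n^3 - 13*n - 12) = (n - 4)^2*(n^2 + 4*n + 3) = (n - 4)^2*(n + 1)*(n + 3)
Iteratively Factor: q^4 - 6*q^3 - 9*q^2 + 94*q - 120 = (q + 4)*(q^3 - 10*q^2 + 31*q - 30) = (q - 2)*(q + 4)*(q^2 - 8*q + 15) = (q - 3)*(q - 2)*(q + 4)*(q - 5)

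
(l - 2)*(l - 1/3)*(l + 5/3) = l^3 - 2*l^2/3 - 29*l/9 + 10/9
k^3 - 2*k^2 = k^2*(k - 2)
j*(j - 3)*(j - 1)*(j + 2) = j^4 - 2*j^3 - 5*j^2 + 6*j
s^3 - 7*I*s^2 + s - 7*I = (s - 7*I)*(s - I)*(s + I)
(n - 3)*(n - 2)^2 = n^3 - 7*n^2 + 16*n - 12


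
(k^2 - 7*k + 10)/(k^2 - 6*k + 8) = (k - 5)/(k - 4)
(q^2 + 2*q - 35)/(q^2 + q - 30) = (q + 7)/(q + 6)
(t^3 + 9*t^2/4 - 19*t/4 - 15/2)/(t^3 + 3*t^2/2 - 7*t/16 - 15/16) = 4*(t^2 + t - 6)/(4*t^2 + t - 3)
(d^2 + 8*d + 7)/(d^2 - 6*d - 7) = (d + 7)/(d - 7)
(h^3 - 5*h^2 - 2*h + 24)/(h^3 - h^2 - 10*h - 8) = (h - 3)/(h + 1)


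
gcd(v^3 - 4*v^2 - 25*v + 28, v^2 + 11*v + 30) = 1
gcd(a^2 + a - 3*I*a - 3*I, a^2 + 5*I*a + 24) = a - 3*I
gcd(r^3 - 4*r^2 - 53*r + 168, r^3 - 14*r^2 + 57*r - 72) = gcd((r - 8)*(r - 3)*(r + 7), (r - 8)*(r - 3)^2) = r^2 - 11*r + 24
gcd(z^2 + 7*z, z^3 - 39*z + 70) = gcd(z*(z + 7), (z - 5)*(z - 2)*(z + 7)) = z + 7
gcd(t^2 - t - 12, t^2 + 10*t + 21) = t + 3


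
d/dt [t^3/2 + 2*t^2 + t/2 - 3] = 3*t^2/2 + 4*t + 1/2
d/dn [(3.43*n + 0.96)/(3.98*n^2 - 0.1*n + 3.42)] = (-13.6514*n^2 - 7.6416*n + 11.8266)/(15.8404*n^4 - 0.796*n^3 + 27.2332*n^2 - 0.684*n + 11.6964)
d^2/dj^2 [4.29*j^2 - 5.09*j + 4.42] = 8.58000000000000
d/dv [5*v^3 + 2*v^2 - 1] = v*(15*v + 4)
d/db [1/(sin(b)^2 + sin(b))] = -(2/tan(b) + cos(b)/sin(b)^2)/(sin(b) + 1)^2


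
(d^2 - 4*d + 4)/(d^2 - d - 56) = (-d^2 + 4*d - 4)/(-d^2 + d + 56)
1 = 1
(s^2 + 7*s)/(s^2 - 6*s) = (s + 7)/(s - 6)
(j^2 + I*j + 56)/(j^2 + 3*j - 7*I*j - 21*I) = (j + 8*I)/(j + 3)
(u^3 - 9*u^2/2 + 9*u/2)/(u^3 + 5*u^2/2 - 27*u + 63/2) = u/(u + 7)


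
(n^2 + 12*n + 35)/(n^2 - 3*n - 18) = (n^2 + 12*n + 35)/(n^2 - 3*n - 18)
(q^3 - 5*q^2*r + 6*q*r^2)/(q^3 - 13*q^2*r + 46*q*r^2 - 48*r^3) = q/(q - 8*r)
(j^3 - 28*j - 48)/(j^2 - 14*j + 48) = (j^2 + 6*j + 8)/(j - 8)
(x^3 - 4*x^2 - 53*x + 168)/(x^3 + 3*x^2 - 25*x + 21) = (x - 8)/(x - 1)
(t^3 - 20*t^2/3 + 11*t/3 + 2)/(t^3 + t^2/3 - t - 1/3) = (t - 6)/(t + 1)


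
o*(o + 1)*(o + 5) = o^3 + 6*o^2 + 5*o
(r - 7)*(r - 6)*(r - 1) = r^3 - 14*r^2 + 55*r - 42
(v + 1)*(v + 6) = v^2 + 7*v + 6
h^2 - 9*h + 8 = (h - 8)*(h - 1)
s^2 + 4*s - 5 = (s - 1)*(s + 5)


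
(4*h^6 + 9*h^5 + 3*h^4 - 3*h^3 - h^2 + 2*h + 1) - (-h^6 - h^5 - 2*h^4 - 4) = 5*h^6 + 10*h^5 + 5*h^4 - 3*h^3 - h^2 + 2*h + 5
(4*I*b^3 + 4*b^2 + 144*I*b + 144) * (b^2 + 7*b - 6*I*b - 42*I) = 4*I*b^5 + 28*b^4 + 28*I*b^4 + 196*b^3 + 120*I*b^3 + 1008*b^2 + 840*I*b^2 + 7056*b - 864*I*b - 6048*I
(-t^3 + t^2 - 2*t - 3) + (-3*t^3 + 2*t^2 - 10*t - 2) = -4*t^3 + 3*t^2 - 12*t - 5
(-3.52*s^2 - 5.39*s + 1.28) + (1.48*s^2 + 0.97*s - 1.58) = -2.04*s^2 - 4.42*s - 0.3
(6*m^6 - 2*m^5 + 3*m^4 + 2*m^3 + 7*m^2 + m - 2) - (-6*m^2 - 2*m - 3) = 6*m^6 - 2*m^5 + 3*m^4 + 2*m^3 + 13*m^2 + 3*m + 1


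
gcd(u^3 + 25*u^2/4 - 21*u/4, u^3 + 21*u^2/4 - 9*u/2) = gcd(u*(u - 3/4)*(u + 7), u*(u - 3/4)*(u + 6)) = u^2 - 3*u/4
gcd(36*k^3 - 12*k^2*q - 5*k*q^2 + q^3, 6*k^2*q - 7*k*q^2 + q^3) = -6*k + q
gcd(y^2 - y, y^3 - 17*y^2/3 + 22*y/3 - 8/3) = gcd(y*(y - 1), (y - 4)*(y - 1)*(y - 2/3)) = y - 1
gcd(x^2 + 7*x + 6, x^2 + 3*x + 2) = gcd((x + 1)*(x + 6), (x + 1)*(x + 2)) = x + 1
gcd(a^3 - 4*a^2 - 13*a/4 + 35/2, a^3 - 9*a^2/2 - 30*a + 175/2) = a - 5/2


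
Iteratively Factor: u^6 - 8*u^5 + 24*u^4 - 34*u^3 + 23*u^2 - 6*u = (u - 1)*(u^5 - 7*u^4 + 17*u^3 - 17*u^2 + 6*u) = (u - 2)*(u - 1)*(u^4 - 5*u^3 + 7*u^2 - 3*u) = (u - 2)*(u - 1)^2*(u^3 - 4*u^2 + 3*u) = (u - 3)*(u - 2)*(u - 1)^2*(u^2 - u) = (u - 3)*(u - 2)*(u - 1)^3*(u)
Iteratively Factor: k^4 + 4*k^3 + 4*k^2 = (k + 2)*(k^3 + 2*k^2) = (k + 2)^2*(k^2) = k*(k + 2)^2*(k)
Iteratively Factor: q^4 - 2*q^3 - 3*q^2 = (q)*(q^3 - 2*q^2 - 3*q) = q*(q - 3)*(q^2 + q) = q*(q - 3)*(q + 1)*(q)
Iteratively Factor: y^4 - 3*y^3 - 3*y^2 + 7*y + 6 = (y - 2)*(y^3 - y^2 - 5*y - 3) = (y - 2)*(y + 1)*(y^2 - 2*y - 3) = (y - 3)*(y - 2)*(y + 1)*(y + 1)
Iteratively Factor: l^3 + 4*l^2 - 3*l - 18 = (l + 3)*(l^2 + l - 6) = (l - 2)*(l + 3)*(l + 3)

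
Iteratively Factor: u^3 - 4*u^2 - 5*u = (u + 1)*(u^2 - 5*u) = u*(u + 1)*(u - 5)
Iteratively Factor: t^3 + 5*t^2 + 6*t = (t + 2)*(t^2 + 3*t) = t*(t + 2)*(t + 3)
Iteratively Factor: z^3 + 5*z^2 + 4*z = (z + 1)*(z^2 + 4*z) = z*(z + 1)*(z + 4)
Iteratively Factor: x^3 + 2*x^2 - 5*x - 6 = (x - 2)*(x^2 + 4*x + 3) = (x - 2)*(x + 3)*(x + 1)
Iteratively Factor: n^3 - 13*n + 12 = (n - 1)*(n^2 + n - 12) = (n - 3)*(n - 1)*(n + 4)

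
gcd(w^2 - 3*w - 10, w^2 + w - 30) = w - 5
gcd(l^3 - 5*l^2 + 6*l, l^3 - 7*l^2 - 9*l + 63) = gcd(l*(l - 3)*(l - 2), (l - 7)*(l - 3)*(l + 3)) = l - 3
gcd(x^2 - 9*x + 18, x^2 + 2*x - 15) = x - 3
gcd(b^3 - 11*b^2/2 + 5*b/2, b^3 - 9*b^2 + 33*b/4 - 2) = b - 1/2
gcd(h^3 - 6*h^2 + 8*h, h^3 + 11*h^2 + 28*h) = h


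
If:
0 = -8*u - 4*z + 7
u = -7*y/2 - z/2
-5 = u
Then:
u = -5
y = -1/4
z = 47/4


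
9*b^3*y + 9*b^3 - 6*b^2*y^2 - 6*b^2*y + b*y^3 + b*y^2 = (-3*b + y)^2*(b*y + b)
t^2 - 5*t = t*(t - 5)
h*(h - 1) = h^2 - h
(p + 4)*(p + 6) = p^2 + 10*p + 24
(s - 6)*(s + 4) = s^2 - 2*s - 24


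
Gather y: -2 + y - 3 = y - 5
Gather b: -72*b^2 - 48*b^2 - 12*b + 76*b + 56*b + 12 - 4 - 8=-120*b^2 + 120*b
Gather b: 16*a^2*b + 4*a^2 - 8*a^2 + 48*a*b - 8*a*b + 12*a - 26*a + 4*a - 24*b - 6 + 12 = -4*a^2 - 10*a + b*(16*a^2 + 40*a - 24) + 6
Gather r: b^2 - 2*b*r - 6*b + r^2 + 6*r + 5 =b^2 - 6*b + r^2 + r*(6 - 2*b) + 5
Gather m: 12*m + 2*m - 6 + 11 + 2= 14*m + 7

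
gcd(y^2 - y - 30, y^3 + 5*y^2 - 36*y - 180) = y^2 - y - 30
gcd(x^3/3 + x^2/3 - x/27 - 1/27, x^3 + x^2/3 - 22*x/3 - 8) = 1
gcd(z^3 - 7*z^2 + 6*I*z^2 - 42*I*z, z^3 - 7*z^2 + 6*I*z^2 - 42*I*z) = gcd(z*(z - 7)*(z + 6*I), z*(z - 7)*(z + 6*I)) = z^3 + z^2*(-7 + 6*I) - 42*I*z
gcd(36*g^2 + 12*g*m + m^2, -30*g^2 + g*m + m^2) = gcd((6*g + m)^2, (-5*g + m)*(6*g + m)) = 6*g + m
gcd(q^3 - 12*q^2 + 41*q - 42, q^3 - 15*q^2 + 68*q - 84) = q^2 - 9*q + 14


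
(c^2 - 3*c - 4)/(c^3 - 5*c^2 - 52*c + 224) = (c + 1)/(c^2 - c - 56)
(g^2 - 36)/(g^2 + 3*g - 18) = (g - 6)/(g - 3)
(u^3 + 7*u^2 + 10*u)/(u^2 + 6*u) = (u^2 + 7*u + 10)/(u + 6)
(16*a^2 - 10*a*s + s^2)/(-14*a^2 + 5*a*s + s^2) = (-8*a + s)/(7*a + s)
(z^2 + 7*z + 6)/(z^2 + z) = (z + 6)/z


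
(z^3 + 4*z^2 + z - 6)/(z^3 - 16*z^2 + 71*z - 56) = (z^2 + 5*z + 6)/(z^2 - 15*z + 56)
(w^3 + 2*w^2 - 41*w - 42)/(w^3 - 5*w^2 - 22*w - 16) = (w^2 + w - 42)/(w^2 - 6*w - 16)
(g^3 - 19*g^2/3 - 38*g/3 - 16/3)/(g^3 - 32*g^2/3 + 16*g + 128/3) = (3*g^2 + 5*g + 2)/(3*g^2 - 8*g - 16)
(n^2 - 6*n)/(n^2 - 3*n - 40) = n*(6 - n)/(-n^2 + 3*n + 40)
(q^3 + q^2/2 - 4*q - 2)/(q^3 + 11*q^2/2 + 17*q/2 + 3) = (q - 2)/(q + 3)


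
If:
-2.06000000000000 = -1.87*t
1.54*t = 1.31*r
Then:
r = 1.30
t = 1.10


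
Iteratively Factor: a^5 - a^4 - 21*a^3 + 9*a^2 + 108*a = (a - 3)*(a^4 + 2*a^3 - 15*a^2 - 36*a) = (a - 4)*(a - 3)*(a^3 + 6*a^2 + 9*a) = (a - 4)*(a - 3)*(a + 3)*(a^2 + 3*a) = (a - 4)*(a - 3)*(a + 3)^2*(a)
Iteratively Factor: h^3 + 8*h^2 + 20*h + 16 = (h + 2)*(h^2 + 6*h + 8) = (h + 2)^2*(h + 4)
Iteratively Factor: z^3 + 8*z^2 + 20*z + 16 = (z + 2)*(z^2 + 6*z + 8) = (z + 2)^2*(z + 4)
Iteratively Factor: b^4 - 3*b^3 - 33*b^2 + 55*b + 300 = (b + 3)*(b^3 - 6*b^2 - 15*b + 100) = (b + 3)*(b + 4)*(b^2 - 10*b + 25) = (b - 5)*(b + 3)*(b + 4)*(b - 5)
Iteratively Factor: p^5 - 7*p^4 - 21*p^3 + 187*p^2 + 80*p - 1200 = (p + 4)*(p^4 - 11*p^3 + 23*p^2 + 95*p - 300) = (p - 5)*(p + 4)*(p^3 - 6*p^2 - 7*p + 60) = (p - 5)*(p - 4)*(p + 4)*(p^2 - 2*p - 15) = (p - 5)*(p - 4)*(p + 3)*(p + 4)*(p - 5)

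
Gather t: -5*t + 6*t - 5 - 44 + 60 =t + 11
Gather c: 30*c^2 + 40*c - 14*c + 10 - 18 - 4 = 30*c^2 + 26*c - 12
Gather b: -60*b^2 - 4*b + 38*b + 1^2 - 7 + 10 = -60*b^2 + 34*b + 4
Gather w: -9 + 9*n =9*n - 9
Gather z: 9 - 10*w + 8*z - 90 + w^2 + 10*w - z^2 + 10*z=w^2 - z^2 + 18*z - 81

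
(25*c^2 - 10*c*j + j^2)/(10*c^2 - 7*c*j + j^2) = (5*c - j)/(2*c - j)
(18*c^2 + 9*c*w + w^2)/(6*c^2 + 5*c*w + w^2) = (6*c + w)/(2*c + w)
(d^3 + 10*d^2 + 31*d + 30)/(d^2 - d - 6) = (d^2 + 8*d + 15)/(d - 3)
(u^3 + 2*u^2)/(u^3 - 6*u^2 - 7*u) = u*(u + 2)/(u^2 - 6*u - 7)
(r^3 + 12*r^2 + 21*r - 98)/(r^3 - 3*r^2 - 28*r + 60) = (r^2 + 14*r + 49)/(r^2 - r - 30)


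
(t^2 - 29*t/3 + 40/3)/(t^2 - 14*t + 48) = (t - 5/3)/(t - 6)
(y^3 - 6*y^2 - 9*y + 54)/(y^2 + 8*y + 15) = (y^2 - 9*y + 18)/(y + 5)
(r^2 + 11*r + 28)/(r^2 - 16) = (r + 7)/(r - 4)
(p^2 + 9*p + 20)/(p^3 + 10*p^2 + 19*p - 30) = (p + 4)/(p^2 + 5*p - 6)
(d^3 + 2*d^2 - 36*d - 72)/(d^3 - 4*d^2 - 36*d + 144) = (d + 2)/(d - 4)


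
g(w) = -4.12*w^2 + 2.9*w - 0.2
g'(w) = 2.9 - 8.24*w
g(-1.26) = -10.39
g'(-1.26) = 13.28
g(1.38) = -4.04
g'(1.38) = -8.47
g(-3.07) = -47.93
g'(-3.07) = 28.20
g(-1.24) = -10.13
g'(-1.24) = 13.12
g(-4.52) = -97.48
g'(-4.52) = 40.14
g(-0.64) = -3.74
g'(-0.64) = 8.17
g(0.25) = 0.27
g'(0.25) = 0.84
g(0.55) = 0.15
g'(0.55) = -1.63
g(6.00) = -131.12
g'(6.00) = -46.54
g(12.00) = -558.68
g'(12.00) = -95.98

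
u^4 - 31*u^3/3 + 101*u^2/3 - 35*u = u*(u - 5)*(u - 3)*(u - 7/3)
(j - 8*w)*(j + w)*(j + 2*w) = j^3 - 5*j^2*w - 22*j*w^2 - 16*w^3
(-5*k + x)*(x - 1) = -5*k*x + 5*k + x^2 - x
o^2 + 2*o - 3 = (o - 1)*(o + 3)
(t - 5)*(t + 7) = t^2 + 2*t - 35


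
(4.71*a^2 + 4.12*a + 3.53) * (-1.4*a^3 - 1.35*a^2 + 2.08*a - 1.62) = -6.594*a^5 - 12.1265*a^4 - 0.707199999999998*a^3 - 3.8261*a^2 + 0.667999999999999*a - 5.7186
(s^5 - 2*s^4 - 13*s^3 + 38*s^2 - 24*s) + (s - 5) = s^5 - 2*s^4 - 13*s^3 + 38*s^2 - 23*s - 5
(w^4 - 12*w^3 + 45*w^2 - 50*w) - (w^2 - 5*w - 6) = w^4 - 12*w^3 + 44*w^2 - 45*w + 6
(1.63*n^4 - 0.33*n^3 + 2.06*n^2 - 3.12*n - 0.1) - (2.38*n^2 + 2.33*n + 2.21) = 1.63*n^4 - 0.33*n^3 - 0.32*n^2 - 5.45*n - 2.31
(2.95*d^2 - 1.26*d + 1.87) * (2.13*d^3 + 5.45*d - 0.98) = 6.2835*d^5 - 2.6838*d^4 + 20.0606*d^3 - 9.758*d^2 + 11.4263*d - 1.8326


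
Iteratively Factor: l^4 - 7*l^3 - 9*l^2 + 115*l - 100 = (l - 5)*(l^3 - 2*l^2 - 19*l + 20) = (l - 5)^2*(l^2 + 3*l - 4) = (l - 5)^2*(l + 4)*(l - 1)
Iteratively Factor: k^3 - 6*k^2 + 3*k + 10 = (k - 5)*(k^2 - k - 2) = (k - 5)*(k + 1)*(k - 2)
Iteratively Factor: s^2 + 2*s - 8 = (s + 4)*(s - 2)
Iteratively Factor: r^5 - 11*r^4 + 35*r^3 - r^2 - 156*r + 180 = (r + 2)*(r^4 - 13*r^3 + 61*r^2 - 123*r + 90) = (r - 3)*(r + 2)*(r^3 - 10*r^2 + 31*r - 30) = (r - 3)^2*(r + 2)*(r^2 - 7*r + 10) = (r - 5)*(r - 3)^2*(r + 2)*(r - 2)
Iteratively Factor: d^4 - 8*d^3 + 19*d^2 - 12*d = (d - 1)*(d^3 - 7*d^2 + 12*d) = d*(d - 1)*(d^2 - 7*d + 12) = d*(d - 3)*(d - 1)*(d - 4)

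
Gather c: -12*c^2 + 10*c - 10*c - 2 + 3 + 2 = 3 - 12*c^2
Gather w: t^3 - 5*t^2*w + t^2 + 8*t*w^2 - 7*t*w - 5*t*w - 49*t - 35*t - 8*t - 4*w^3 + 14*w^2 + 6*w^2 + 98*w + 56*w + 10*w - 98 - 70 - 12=t^3 + t^2 - 92*t - 4*w^3 + w^2*(8*t + 20) + w*(-5*t^2 - 12*t + 164) - 180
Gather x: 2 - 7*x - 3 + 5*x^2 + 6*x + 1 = 5*x^2 - x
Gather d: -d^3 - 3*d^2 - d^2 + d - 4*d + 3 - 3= -d^3 - 4*d^2 - 3*d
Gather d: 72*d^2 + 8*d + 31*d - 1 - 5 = 72*d^2 + 39*d - 6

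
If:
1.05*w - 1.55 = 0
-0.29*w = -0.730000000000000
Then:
No Solution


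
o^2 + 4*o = o*(o + 4)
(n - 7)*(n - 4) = n^2 - 11*n + 28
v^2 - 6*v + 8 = (v - 4)*(v - 2)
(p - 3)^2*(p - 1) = p^3 - 7*p^2 + 15*p - 9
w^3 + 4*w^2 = w^2*(w + 4)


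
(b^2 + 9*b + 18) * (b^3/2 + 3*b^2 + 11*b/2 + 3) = b^5/2 + 15*b^4/2 + 83*b^3/2 + 213*b^2/2 + 126*b + 54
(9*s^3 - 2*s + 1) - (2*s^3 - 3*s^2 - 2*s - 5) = 7*s^3 + 3*s^2 + 6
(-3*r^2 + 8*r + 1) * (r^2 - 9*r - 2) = -3*r^4 + 35*r^3 - 65*r^2 - 25*r - 2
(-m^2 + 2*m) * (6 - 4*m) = 4*m^3 - 14*m^2 + 12*m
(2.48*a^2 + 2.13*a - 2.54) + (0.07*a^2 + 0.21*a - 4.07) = 2.55*a^2 + 2.34*a - 6.61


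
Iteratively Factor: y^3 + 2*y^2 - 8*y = (y - 2)*(y^2 + 4*y) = (y - 2)*(y + 4)*(y)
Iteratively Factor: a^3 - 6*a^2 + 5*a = (a)*(a^2 - 6*a + 5) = a*(a - 5)*(a - 1)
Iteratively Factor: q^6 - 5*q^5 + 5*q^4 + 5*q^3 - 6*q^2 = (q - 2)*(q^5 - 3*q^4 - q^3 + 3*q^2) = (q - 3)*(q - 2)*(q^4 - q^2) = (q - 3)*(q - 2)*(q - 1)*(q^3 + q^2) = (q - 3)*(q - 2)*(q - 1)*(q + 1)*(q^2) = q*(q - 3)*(q - 2)*(q - 1)*(q + 1)*(q)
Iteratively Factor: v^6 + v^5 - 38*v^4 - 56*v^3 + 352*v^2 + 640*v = (v + 2)*(v^5 - v^4 - 36*v^3 + 16*v^2 + 320*v) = v*(v + 2)*(v^4 - v^3 - 36*v^2 + 16*v + 320) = v*(v + 2)*(v + 4)*(v^3 - 5*v^2 - 16*v + 80) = v*(v - 4)*(v + 2)*(v + 4)*(v^2 - v - 20) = v*(v - 4)*(v + 2)*(v + 4)^2*(v - 5)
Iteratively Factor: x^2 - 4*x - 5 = (x + 1)*(x - 5)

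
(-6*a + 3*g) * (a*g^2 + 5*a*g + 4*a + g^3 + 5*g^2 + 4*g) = -6*a^2*g^2 - 30*a^2*g - 24*a^2 - 3*a*g^3 - 15*a*g^2 - 12*a*g + 3*g^4 + 15*g^3 + 12*g^2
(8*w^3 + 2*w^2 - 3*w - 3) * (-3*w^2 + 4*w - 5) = -24*w^5 + 26*w^4 - 23*w^3 - 13*w^2 + 3*w + 15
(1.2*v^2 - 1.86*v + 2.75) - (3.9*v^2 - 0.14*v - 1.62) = -2.7*v^2 - 1.72*v + 4.37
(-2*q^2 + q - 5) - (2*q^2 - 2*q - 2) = -4*q^2 + 3*q - 3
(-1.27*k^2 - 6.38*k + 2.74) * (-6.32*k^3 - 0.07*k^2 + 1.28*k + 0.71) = 8.0264*k^5 + 40.4105*k^4 - 18.4958*k^3 - 9.2599*k^2 - 1.0226*k + 1.9454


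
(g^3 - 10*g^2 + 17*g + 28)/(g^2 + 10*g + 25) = (g^3 - 10*g^2 + 17*g + 28)/(g^2 + 10*g + 25)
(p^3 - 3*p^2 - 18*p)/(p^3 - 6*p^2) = (p + 3)/p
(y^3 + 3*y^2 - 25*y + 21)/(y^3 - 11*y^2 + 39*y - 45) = (y^2 + 6*y - 7)/(y^2 - 8*y + 15)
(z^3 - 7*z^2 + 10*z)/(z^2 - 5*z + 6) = z*(z - 5)/(z - 3)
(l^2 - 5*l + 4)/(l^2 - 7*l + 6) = (l - 4)/(l - 6)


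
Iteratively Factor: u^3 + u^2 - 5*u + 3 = (u - 1)*(u^2 + 2*u - 3) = (u - 1)*(u + 3)*(u - 1)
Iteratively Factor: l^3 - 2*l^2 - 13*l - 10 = (l + 1)*(l^2 - 3*l - 10) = (l - 5)*(l + 1)*(l + 2)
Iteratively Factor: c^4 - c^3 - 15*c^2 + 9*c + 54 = (c - 3)*(c^3 + 2*c^2 - 9*c - 18) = (c - 3)*(c + 3)*(c^2 - c - 6) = (c - 3)^2*(c + 3)*(c + 2)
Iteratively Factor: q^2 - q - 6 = (q - 3)*(q + 2)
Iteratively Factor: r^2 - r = (r - 1)*(r)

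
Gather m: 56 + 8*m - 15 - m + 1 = 7*m + 42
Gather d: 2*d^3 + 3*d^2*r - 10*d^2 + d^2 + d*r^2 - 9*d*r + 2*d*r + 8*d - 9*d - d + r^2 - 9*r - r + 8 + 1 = 2*d^3 + d^2*(3*r - 9) + d*(r^2 - 7*r - 2) + r^2 - 10*r + 9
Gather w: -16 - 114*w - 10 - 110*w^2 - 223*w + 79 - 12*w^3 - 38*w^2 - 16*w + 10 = -12*w^3 - 148*w^2 - 353*w + 63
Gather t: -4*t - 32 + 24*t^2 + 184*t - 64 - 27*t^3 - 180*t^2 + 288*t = -27*t^3 - 156*t^2 + 468*t - 96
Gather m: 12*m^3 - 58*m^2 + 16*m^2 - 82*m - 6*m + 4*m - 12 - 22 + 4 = 12*m^3 - 42*m^2 - 84*m - 30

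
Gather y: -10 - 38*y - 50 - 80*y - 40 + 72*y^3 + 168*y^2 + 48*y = 72*y^3 + 168*y^2 - 70*y - 100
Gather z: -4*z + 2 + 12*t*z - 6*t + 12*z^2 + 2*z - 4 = -6*t + 12*z^2 + z*(12*t - 2) - 2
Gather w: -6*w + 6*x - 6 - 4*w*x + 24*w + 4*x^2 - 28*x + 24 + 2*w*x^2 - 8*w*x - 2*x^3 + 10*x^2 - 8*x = w*(2*x^2 - 12*x + 18) - 2*x^3 + 14*x^2 - 30*x + 18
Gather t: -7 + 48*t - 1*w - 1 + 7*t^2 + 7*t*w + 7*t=7*t^2 + t*(7*w + 55) - w - 8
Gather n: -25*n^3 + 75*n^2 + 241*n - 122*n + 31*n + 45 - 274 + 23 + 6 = -25*n^3 + 75*n^2 + 150*n - 200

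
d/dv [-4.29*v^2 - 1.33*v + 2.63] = -8.58*v - 1.33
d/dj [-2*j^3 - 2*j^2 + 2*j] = -6*j^2 - 4*j + 2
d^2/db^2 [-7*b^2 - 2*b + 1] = -14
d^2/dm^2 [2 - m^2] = -2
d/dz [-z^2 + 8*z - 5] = 8 - 2*z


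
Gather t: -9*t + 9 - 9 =-9*t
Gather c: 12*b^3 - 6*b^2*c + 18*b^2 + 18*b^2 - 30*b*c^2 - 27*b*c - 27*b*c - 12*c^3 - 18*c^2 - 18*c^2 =12*b^3 + 36*b^2 - 12*c^3 + c^2*(-30*b - 36) + c*(-6*b^2 - 54*b)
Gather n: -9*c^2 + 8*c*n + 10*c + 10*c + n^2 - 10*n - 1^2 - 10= -9*c^2 + 20*c + n^2 + n*(8*c - 10) - 11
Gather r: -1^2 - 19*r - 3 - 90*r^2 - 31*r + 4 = -90*r^2 - 50*r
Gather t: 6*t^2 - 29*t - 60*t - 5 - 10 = 6*t^2 - 89*t - 15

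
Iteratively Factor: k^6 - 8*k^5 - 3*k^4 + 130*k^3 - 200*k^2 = (k)*(k^5 - 8*k^4 - 3*k^3 + 130*k^2 - 200*k) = k*(k - 2)*(k^4 - 6*k^3 - 15*k^2 + 100*k) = k*(k - 5)*(k - 2)*(k^3 - k^2 - 20*k) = k^2*(k - 5)*(k - 2)*(k^2 - k - 20) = k^2*(k - 5)*(k - 2)*(k + 4)*(k - 5)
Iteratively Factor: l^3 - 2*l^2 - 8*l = (l + 2)*(l^2 - 4*l) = (l - 4)*(l + 2)*(l)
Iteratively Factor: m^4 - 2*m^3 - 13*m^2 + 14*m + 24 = (m - 2)*(m^3 - 13*m - 12) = (m - 2)*(m + 3)*(m^2 - 3*m - 4) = (m - 2)*(m + 1)*(m + 3)*(m - 4)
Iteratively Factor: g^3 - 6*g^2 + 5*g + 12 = (g + 1)*(g^2 - 7*g + 12) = (g - 4)*(g + 1)*(g - 3)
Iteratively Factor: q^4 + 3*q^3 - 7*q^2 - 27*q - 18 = (q + 2)*(q^3 + q^2 - 9*q - 9) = (q + 1)*(q + 2)*(q^2 - 9) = (q - 3)*(q + 1)*(q + 2)*(q + 3)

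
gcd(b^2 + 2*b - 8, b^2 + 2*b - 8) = b^2 + 2*b - 8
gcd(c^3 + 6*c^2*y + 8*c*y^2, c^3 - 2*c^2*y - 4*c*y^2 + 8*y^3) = c + 2*y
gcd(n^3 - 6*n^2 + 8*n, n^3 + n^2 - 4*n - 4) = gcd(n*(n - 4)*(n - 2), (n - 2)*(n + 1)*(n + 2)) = n - 2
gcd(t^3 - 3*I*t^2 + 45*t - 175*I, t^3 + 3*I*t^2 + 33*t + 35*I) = t^2 + 2*I*t + 35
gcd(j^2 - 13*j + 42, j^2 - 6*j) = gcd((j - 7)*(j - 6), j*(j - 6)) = j - 6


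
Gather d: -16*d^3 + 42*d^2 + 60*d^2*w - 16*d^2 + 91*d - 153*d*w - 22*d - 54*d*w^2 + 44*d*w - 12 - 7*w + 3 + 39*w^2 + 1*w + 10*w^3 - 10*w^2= -16*d^3 + d^2*(60*w + 26) + d*(-54*w^2 - 109*w + 69) + 10*w^3 + 29*w^2 - 6*w - 9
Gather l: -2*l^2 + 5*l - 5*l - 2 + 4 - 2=-2*l^2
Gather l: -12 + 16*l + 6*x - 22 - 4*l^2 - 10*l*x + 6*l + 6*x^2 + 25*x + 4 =-4*l^2 + l*(22 - 10*x) + 6*x^2 + 31*x - 30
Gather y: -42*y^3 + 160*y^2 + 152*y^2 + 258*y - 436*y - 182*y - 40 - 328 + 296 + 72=-42*y^3 + 312*y^2 - 360*y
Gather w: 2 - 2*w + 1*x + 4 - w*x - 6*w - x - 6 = w*(-x - 8)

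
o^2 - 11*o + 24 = (o - 8)*(o - 3)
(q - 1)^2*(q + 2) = q^3 - 3*q + 2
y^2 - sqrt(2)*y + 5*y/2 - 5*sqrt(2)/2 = (y + 5/2)*(y - sqrt(2))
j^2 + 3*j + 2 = (j + 1)*(j + 2)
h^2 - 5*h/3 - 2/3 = (h - 2)*(h + 1/3)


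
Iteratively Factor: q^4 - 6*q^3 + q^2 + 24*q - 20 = (q + 2)*(q^3 - 8*q^2 + 17*q - 10) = (q - 1)*(q + 2)*(q^2 - 7*q + 10) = (q - 5)*(q - 1)*(q + 2)*(q - 2)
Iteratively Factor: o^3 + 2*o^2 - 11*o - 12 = (o + 1)*(o^2 + o - 12) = (o + 1)*(o + 4)*(o - 3)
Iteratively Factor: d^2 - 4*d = (d - 4)*(d)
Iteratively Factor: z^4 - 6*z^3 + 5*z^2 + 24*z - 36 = (z + 2)*(z^3 - 8*z^2 + 21*z - 18) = (z - 2)*(z + 2)*(z^2 - 6*z + 9) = (z - 3)*(z - 2)*(z + 2)*(z - 3)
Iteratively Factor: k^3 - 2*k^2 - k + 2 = (k + 1)*(k^2 - 3*k + 2) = (k - 1)*(k + 1)*(k - 2)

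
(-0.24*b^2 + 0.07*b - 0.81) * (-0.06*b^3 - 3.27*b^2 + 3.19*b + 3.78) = 0.0144*b^5 + 0.7806*b^4 - 0.9459*b^3 + 1.9648*b^2 - 2.3193*b - 3.0618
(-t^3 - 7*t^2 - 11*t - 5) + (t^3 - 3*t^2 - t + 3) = -10*t^2 - 12*t - 2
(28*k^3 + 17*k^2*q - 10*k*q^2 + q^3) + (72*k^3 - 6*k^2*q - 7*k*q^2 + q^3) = 100*k^3 + 11*k^2*q - 17*k*q^2 + 2*q^3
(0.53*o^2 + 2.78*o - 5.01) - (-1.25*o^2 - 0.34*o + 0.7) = 1.78*o^2 + 3.12*o - 5.71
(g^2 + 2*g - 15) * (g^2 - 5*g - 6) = g^4 - 3*g^3 - 31*g^2 + 63*g + 90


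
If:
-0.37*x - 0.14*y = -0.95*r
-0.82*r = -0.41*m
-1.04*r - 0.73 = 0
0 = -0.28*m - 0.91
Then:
No Solution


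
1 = 1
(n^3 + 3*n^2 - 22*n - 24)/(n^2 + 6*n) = n - 3 - 4/n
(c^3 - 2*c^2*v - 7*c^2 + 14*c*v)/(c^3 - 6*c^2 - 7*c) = (c - 2*v)/(c + 1)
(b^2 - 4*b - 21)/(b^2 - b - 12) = (b - 7)/(b - 4)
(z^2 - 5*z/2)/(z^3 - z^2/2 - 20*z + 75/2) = z/(z^2 + 2*z - 15)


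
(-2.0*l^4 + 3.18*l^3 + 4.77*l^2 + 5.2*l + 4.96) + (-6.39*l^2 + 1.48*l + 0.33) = -2.0*l^4 + 3.18*l^3 - 1.62*l^2 + 6.68*l + 5.29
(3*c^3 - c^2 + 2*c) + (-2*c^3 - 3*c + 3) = c^3 - c^2 - c + 3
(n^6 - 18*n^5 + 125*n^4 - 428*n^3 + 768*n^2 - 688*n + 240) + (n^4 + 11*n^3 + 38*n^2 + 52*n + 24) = n^6 - 18*n^5 + 126*n^4 - 417*n^3 + 806*n^2 - 636*n + 264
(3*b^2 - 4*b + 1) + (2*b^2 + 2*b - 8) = 5*b^2 - 2*b - 7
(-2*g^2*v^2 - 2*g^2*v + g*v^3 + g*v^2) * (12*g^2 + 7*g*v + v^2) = -24*g^4*v^2 - 24*g^4*v - 2*g^3*v^3 - 2*g^3*v^2 + 5*g^2*v^4 + 5*g^2*v^3 + g*v^5 + g*v^4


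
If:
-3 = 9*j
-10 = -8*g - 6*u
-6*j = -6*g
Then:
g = -1/3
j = -1/3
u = 19/9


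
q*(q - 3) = q^2 - 3*q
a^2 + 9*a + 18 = (a + 3)*(a + 6)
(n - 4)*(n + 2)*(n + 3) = n^3 + n^2 - 14*n - 24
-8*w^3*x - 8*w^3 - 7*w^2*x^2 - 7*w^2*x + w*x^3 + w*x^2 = (-8*w + x)*(w + x)*(w*x + w)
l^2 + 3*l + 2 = (l + 1)*(l + 2)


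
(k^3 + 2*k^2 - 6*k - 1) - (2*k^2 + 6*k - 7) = k^3 - 12*k + 6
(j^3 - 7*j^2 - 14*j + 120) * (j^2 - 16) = j^5 - 7*j^4 - 30*j^3 + 232*j^2 + 224*j - 1920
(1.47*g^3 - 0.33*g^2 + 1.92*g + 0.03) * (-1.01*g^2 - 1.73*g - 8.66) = -1.4847*g^5 - 2.2098*g^4 - 14.0985*g^3 - 0.4941*g^2 - 16.6791*g - 0.2598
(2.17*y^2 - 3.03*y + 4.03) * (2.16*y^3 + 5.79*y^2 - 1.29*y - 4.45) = 4.6872*y^5 + 6.0195*y^4 - 11.6382*y^3 + 17.5859*y^2 + 8.2848*y - 17.9335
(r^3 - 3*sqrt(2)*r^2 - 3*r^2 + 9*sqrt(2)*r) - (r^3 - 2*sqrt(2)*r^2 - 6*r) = -3*r^2 - sqrt(2)*r^2 + 6*r + 9*sqrt(2)*r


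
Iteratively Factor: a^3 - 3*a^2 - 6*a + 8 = (a - 4)*(a^2 + a - 2) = (a - 4)*(a - 1)*(a + 2)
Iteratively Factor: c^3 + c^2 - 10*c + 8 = (c + 4)*(c^2 - 3*c + 2) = (c - 1)*(c + 4)*(c - 2)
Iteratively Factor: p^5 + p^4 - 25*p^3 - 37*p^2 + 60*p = (p + 3)*(p^4 - 2*p^3 - 19*p^2 + 20*p) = p*(p + 3)*(p^3 - 2*p^2 - 19*p + 20) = p*(p - 5)*(p + 3)*(p^2 + 3*p - 4) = p*(p - 5)*(p - 1)*(p + 3)*(p + 4)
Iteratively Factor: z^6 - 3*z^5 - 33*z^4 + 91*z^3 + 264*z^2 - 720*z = (z - 5)*(z^5 + 2*z^4 - 23*z^3 - 24*z^2 + 144*z) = z*(z - 5)*(z^4 + 2*z^3 - 23*z^2 - 24*z + 144) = z*(z - 5)*(z + 4)*(z^3 - 2*z^2 - 15*z + 36) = z*(z - 5)*(z - 3)*(z + 4)*(z^2 + z - 12) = z*(z - 5)*(z - 3)*(z + 4)^2*(z - 3)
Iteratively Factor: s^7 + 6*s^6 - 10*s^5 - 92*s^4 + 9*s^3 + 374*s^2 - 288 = (s - 2)*(s^6 + 8*s^5 + 6*s^4 - 80*s^3 - 151*s^2 + 72*s + 144) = (s - 2)*(s - 1)*(s^5 + 9*s^4 + 15*s^3 - 65*s^2 - 216*s - 144) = (s - 2)*(s - 1)*(s + 1)*(s^4 + 8*s^3 + 7*s^2 - 72*s - 144) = (s - 3)*(s - 2)*(s - 1)*(s + 1)*(s^3 + 11*s^2 + 40*s + 48) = (s - 3)*(s - 2)*(s - 1)*(s + 1)*(s + 3)*(s^2 + 8*s + 16) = (s - 3)*(s - 2)*(s - 1)*(s + 1)*(s + 3)*(s + 4)*(s + 4)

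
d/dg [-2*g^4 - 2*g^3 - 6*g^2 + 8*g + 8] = -8*g^3 - 6*g^2 - 12*g + 8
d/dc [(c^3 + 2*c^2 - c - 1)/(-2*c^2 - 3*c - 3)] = c*(-2*c^3 - 6*c^2 - 17*c - 16)/(4*c^4 + 12*c^3 + 21*c^2 + 18*c + 9)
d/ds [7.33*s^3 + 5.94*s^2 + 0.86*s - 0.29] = 21.99*s^2 + 11.88*s + 0.86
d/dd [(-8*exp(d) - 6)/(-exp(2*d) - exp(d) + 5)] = 2*(-(2*exp(d) + 1)*(4*exp(d) + 3) + 4*exp(2*d) + 4*exp(d) - 20)*exp(d)/(exp(2*d) + exp(d) - 5)^2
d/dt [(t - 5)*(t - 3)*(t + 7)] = 3*t^2 - 2*t - 41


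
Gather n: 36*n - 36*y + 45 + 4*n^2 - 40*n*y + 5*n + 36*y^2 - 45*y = 4*n^2 + n*(41 - 40*y) + 36*y^2 - 81*y + 45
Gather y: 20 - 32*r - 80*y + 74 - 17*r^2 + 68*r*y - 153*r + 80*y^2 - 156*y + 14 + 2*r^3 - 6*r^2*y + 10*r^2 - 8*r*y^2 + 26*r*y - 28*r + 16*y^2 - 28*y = 2*r^3 - 7*r^2 - 213*r + y^2*(96 - 8*r) + y*(-6*r^2 + 94*r - 264) + 108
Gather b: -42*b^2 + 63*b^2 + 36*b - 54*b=21*b^2 - 18*b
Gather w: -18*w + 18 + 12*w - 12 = 6 - 6*w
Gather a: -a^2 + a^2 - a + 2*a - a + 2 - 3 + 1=0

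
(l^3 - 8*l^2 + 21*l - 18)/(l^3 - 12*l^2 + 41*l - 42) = (l - 3)/(l - 7)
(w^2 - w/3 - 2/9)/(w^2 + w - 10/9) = (3*w + 1)/(3*w + 5)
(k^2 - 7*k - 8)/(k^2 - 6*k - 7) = (k - 8)/(k - 7)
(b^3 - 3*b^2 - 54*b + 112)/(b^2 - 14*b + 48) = (b^2 + 5*b - 14)/(b - 6)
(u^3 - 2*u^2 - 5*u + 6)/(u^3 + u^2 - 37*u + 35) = (u^2 - u - 6)/(u^2 + 2*u - 35)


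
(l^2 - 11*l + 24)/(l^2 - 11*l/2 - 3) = 2*(-l^2 + 11*l - 24)/(-2*l^2 + 11*l + 6)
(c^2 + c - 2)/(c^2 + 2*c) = (c - 1)/c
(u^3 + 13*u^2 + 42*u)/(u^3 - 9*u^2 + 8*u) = (u^2 + 13*u + 42)/(u^2 - 9*u + 8)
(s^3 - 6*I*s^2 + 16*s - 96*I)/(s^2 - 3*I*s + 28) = (s^2 - 10*I*s - 24)/(s - 7*I)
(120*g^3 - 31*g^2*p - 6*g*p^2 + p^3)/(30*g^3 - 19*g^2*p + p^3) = (-8*g + p)/(-2*g + p)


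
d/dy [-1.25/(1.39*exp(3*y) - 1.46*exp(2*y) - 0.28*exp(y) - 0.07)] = (5.2125*exp(2*y) - 3.65*exp(y) - 0.35)*exp(y)/(-1.39*exp(3*y) + 1.46*exp(2*y) + 0.28*exp(y) + 0.07)^2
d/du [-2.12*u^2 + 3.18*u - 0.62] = 3.18 - 4.24*u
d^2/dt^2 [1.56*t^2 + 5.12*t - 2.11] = 3.12000000000000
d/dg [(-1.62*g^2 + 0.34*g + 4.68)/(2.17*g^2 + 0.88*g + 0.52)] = (-2.1634*g^2 - 21.996*g - 3.9416)/(4.7089*g^4 + 3.8192*g^3 + 3.0312*g^2 + 0.9152*g + 0.2704)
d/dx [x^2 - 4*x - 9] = 2*x - 4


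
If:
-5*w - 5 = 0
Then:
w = -1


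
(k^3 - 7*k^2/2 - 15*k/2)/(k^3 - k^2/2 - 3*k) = (k - 5)/(k - 2)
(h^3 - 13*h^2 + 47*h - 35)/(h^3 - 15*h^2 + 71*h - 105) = (h - 1)/(h - 3)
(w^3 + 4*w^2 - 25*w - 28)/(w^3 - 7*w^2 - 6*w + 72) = (w^2 + 8*w + 7)/(w^2 - 3*w - 18)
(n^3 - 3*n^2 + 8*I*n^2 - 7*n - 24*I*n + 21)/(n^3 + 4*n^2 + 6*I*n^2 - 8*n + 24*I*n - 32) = (n^3 + n^2*(-3 + 8*I) + n*(-7 - 24*I) + 21)/(n^3 + n^2*(4 + 6*I) + n*(-8 + 24*I) - 32)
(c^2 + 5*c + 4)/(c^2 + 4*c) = (c + 1)/c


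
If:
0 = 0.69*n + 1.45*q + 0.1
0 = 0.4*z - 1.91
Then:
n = -2.10144927536232*q - 0.144927536231884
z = 4.78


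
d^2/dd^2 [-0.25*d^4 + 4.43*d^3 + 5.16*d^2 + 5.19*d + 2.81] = -3.0*d^2 + 26.58*d + 10.32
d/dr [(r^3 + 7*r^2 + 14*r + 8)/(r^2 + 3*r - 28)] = (r^4 + 6*r^3 - 77*r^2 - 408*r - 416)/(r^4 + 6*r^3 - 47*r^2 - 168*r + 784)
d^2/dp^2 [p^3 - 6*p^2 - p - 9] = 6*p - 12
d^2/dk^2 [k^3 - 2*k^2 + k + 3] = 6*k - 4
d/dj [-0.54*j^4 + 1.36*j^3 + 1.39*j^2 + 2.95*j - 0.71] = -2.16*j^3 + 4.08*j^2 + 2.78*j + 2.95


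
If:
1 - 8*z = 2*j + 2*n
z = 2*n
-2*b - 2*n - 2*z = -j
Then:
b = 1/4 - 15*z/4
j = 1/2 - 9*z/2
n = z/2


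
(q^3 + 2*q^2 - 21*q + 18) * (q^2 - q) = q^5 + q^4 - 23*q^3 + 39*q^2 - 18*q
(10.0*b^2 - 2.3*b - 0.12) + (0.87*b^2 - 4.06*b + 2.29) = 10.87*b^2 - 6.36*b + 2.17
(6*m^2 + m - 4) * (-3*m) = -18*m^3 - 3*m^2 + 12*m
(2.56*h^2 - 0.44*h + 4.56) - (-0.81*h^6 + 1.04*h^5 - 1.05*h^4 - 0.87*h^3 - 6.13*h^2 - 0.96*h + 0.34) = 0.81*h^6 - 1.04*h^5 + 1.05*h^4 + 0.87*h^3 + 8.69*h^2 + 0.52*h + 4.22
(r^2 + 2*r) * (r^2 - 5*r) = r^4 - 3*r^3 - 10*r^2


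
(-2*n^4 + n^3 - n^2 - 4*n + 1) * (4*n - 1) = -8*n^5 + 6*n^4 - 5*n^3 - 15*n^2 + 8*n - 1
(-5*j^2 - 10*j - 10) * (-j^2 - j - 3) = 5*j^4 + 15*j^3 + 35*j^2 + 40*j + 30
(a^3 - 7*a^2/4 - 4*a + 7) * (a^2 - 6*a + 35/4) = a^5 - 31*a^4/4 + 61*a^3/4 + 251*a^2/16 - 77*a + 245/4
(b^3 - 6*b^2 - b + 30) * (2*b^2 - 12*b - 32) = 2*b^5 - 24*b^4 + 38*b^3 + 264*b^2 - 328*b - 960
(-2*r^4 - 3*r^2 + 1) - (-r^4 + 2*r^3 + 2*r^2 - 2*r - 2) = -r^4 - 2*r^3 - 5*r^2 + 2*r + 3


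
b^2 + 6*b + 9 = (b + 3)^2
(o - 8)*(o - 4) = o^2 - 12*o + 32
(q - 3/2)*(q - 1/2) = q^2 - 2*q + 3/4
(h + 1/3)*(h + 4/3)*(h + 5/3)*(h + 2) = h^4 + 16*h^3/3 + 89*h^2/9 + 194*h/27 + 40/27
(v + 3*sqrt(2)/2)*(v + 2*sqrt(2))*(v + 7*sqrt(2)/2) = v^3 + 7*sqrt(2)*v^2 + 61*v/2 + 21*sqrt(2)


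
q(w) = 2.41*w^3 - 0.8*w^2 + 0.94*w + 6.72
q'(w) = 7.23*w^2 - 1.6*w + 0.94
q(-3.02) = -69.80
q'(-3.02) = 71.71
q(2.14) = 28.69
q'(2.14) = 30.63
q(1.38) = 12.83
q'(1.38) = 12.50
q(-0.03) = 6.69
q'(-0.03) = 0.99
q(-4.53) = -237.99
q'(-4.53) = 156.55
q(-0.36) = 6.17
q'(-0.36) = 2.45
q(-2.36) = -31.63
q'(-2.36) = 44.98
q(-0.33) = 6.24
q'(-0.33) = 2.26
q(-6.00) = -548.28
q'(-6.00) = 270.82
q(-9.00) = -1823.43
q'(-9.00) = 600.97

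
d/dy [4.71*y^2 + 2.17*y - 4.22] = 9.42*y + 2.17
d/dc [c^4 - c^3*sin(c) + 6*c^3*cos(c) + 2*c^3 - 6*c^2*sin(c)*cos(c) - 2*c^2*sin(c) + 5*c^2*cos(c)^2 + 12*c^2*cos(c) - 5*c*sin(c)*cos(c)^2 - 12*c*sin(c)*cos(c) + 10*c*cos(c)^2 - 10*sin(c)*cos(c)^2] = -6*c^3*sin(c) - c^3*cos(c) + 4*c^3 - 15*c^2*sin(c) - 5*c^2*sin(2*c) + 16*c^2*cos(c) - 6*c^2*cos(2*c) + 6*c^2 - 4*c*sin(c) - 16*c*sin(2*c) + 91*c*cos(c)/4 - 7*c*cos(2*c) - 15*c*cos(3*c)/4 + 5*c - 5*sin(c)/4 - 6*sin(2*c) - 5*sin(3*c)/4 - 5*cos(c)/2 + 5*cos(2*c) - 15*cos(3*c)/2 + 5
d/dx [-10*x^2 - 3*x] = -20*x - 3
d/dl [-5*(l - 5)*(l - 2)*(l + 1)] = -15*l^2 + 60*l - 15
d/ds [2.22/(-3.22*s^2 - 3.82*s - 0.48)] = (14.2968*s + 8.4804)/(3.22*s^2 + 3.82*s + 0.48)^2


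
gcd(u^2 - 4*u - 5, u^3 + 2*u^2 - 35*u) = u - 5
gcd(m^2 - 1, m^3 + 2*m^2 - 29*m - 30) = m + 1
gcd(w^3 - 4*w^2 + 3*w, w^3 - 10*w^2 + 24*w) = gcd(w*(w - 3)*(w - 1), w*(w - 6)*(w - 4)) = w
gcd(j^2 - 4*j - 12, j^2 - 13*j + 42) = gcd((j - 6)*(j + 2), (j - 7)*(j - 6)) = j - 6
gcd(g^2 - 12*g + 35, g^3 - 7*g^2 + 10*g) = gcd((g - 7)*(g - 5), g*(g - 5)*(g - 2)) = g - 5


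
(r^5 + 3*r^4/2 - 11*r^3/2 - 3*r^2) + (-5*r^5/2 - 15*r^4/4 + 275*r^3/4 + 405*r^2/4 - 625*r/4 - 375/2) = -3*r^5/2 - 9*r^4/4 + 253*r^3/4 + 393*r^2/4 - 625*r/4 - 375/2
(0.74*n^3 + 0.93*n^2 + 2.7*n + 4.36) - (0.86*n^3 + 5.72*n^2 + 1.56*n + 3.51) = -0.12*n^3 - 4.79*n^2 + 1.14*n + 0.850000000000001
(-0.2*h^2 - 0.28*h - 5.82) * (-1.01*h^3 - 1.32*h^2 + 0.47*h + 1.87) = 0.202*h^5 + 0.5468*h^4 + 6.1538*h^3 + 7.1768*h^2 - 3.259*h - 10.8834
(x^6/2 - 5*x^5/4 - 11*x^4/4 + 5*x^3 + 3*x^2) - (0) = x^6/2 - 5*x^5/4 - 11*x^4/4 + 5*x^3 + 3*x^2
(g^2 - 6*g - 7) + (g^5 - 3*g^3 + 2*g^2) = g^5 - 3*g^3 + 3*g^2 - 6*g - 7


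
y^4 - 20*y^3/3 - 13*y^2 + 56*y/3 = y*(y - 8)*(y - 1)*(y + 7/3)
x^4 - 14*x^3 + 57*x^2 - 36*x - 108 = (x - 6)^2*(x - 3)*(x + 1)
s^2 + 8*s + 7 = (s + 1)*(s + 7)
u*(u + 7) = u^2 + 7*u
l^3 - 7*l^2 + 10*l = l*(l - 5)*(l - 2)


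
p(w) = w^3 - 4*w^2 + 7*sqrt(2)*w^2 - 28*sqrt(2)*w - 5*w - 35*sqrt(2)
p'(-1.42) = -55.30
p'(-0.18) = -46.62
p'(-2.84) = -53.91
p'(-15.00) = 453.42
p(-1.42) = 22.86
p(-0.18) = -41.28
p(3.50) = -90.45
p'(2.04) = -8.04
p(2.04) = -107.44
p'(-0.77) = -51.90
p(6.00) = 111.30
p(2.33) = -108.73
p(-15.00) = -1428.14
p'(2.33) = -0.82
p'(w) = 3*w^2 - 8*w + 14*sqrt(2)*w - 28*sqrt(2) - 5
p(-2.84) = 101.84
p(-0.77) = -12.12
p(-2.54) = 85.46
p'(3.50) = 33.45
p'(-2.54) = -55.21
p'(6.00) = 134.20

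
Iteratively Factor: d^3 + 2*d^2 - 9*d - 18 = (d + 2)*(d^2 - 9) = (d - 3)*(d + 2)*(d + 3)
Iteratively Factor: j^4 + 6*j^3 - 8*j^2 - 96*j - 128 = (j + 4)*(j^3 + 2*j^2 - 16*j - 32) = (j - 4)*(j + 4)*(j^2 + 6*j + 8) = (j - 4)*(j + 4)^2*(j + 2)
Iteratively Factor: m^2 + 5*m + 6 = (m + 2)*(m + 3)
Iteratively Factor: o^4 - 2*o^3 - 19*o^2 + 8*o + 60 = (o + 3)*(o^3 - 5*o^2 - 4*o + 20) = (o - 5)*(o + 3)*(o^2 - 4) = (o - 5)*(o - 2)*(o + 3)*(o + 2)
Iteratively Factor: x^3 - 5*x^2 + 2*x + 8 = (x - 2)*(x^2 - 3*x - 4) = (x - 4)*(x - 2)*(x + 1)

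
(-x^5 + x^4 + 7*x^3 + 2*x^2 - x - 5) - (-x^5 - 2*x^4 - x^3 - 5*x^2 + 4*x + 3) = 3*x^4 + 8*x^3 + 7*x^2 - 5*x - 8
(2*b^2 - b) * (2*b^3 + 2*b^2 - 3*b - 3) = 4*b^5 + 2*b^4 - 8*b^3 - 3*b^2 + 3*b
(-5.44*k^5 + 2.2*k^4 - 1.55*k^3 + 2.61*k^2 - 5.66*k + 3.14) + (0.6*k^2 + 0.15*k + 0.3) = -5.44*k^5 + 2.2*k^4 - 1.55*k^3 + 3.21*k^2 - 5.51*k + 3.44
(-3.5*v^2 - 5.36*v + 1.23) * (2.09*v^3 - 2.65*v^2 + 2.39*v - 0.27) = -7.315*v^5 - 1.9274*v^4 + 8.4097*v^3 - 15.1249*v^2 + 4.3869*v - 0.3321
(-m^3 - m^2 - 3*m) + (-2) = -m^3 - m^2 - 3*m - 2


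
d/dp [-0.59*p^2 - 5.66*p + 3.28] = -1.18*p - 5.66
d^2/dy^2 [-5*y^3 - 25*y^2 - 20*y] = -30*y - 50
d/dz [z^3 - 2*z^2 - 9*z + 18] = 3*z^2 - 4*z - 9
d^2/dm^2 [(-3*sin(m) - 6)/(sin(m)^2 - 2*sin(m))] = 3*(sin(m)^2 + 10*sin(m) - 14 - 4/sin(m) + 24/sin(m)^2 - 16/sin(m)^3)/(sin(m) - 2)^3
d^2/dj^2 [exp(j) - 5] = exp(j)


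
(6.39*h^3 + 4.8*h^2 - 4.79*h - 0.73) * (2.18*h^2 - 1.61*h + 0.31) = 13.9302*h^5 + 0.1761*h^4 - 16.1893*h^3 + 7.6085*h^2 - 0.3096*h - 0.2263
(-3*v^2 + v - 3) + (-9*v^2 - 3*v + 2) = -12*v^2 - 2*v - 1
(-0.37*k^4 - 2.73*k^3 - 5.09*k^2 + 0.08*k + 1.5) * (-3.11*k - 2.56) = 1.1507*k^5 + 9.4375*k^4 + 22.8187*k^3 + 12.7816*k^2 - 4.8698*k - 3.84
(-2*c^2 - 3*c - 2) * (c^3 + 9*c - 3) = -2*c^5 - 3*c^4 - 20*c^3 - 21*c^2 - 9*c + 6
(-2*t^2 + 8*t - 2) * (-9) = 18*t^2 - 72*t + 18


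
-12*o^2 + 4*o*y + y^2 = (-2*o + y)*(6*o + y)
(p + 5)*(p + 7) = p^2 + 12*p + 35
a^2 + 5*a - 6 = (a - 1)*(a + 6)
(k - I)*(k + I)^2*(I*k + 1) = I*k^4 + 2*I*k^2 + I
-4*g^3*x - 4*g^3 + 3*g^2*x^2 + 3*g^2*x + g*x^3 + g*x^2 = (-g + x)*(4*g + x)*(g*x + g)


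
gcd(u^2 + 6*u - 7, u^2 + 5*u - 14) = u + 7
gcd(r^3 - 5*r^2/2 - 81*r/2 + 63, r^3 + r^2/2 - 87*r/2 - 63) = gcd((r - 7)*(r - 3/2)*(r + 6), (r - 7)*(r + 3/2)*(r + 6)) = r^2 - r - 42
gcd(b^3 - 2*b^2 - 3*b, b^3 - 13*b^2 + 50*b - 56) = 1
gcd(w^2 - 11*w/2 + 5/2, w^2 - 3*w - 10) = w - 5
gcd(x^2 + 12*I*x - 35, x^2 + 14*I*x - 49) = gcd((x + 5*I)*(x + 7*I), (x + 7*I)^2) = x + 7*I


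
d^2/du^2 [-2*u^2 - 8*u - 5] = -4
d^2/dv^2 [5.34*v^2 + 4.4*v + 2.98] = 10.6800000000000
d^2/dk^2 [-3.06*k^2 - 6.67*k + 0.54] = -6.12000000000000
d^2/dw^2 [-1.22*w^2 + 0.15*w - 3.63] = -2.44000000000000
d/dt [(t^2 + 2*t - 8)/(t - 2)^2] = -6/(t^2 - 4*t + 4)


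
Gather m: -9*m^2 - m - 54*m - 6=-9*m^2 - 55*m - 6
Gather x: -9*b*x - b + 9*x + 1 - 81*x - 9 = -b + x*(-9*b - 72) - 8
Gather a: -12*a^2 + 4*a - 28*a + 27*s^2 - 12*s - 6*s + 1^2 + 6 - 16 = -12*a^2 - 24*a + 27*s^2 - 18*s - 9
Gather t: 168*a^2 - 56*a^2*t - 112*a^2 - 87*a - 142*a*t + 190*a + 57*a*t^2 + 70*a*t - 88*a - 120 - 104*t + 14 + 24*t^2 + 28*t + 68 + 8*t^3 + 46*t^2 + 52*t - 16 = 56*a^2 + 15*a + 8*t^3 + t^2*(57*a + 70) + t*(-56*a^2 - 72*a - 24) - 54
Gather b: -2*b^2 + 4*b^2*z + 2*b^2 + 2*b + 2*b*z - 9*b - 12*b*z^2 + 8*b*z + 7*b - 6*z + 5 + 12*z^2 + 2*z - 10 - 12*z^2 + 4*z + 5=4*b^2*z + b*(-12*z^2 + 10*z)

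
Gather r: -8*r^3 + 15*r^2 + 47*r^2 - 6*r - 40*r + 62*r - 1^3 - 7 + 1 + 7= -8*r^3 + 62*r^2 + 16*r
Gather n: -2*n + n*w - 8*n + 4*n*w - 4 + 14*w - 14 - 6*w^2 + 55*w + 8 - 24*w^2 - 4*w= n*(5*w - 10) - 30*w^2 + 65*w - 10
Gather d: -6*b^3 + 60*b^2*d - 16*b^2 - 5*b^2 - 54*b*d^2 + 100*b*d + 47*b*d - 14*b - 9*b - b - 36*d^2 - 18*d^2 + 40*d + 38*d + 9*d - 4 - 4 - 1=-6*b^3 - 21*b^2 - 24*b + d^2*(-54*b - 54) + d*(60*b^2 + 147*b + 87) - 9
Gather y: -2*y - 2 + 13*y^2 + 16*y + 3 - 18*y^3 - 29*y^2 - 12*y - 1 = -18*y^3 - 16*y^2 + 2*y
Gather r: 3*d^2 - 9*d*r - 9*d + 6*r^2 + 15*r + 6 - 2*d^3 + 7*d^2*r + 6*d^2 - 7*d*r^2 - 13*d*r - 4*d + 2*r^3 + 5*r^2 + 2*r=-2*d^3 + 9*d^2 - 13*d + 2*r^3 + r^2*(11 - 7*d) + r*(7*d^2 - 22*d + 17) + 6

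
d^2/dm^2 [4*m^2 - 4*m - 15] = 8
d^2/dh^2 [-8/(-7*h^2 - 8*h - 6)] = 16*(-49*h^2 - 56*h + 4*(7*h + 4)^2 - 42)/(7*h^2 + 8*h + 6)^3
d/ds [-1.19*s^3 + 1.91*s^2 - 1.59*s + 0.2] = -3.57*s^2 + 3.82*s - 1.59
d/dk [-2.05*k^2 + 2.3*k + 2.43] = 2.3 - 4.1*k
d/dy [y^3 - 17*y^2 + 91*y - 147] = 3*y^2 - 34*y + 91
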